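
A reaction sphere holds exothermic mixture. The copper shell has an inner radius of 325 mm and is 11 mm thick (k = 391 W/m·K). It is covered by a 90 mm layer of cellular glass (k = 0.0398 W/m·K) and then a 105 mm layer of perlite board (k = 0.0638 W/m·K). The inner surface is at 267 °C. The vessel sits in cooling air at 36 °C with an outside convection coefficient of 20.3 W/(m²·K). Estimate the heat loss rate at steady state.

Q ≈ 125 W

Spherical conduction: R = (1/r_in − 1/r_out)/(4πk) per layer; series-sum.
R_copper shell = (1/0.325 − 1/0.336)/(4π×391) = 2.05×10^-5 K/W
R_cellular glass = (1/0.336 − 1/0.426)/(4π×0.0398) = 1.257 K/W
R_perlite board = (1/0.426 − 1/0.531)/(4π×0.0638) = 0.579 K/W
R_outer film = 1/(h·4πr_o²) = 1/(20.3×4π×0.531²) = 0.0139 K/W
R_total = 1.85 K/W
Q = ΔT/R_total = 231/1.85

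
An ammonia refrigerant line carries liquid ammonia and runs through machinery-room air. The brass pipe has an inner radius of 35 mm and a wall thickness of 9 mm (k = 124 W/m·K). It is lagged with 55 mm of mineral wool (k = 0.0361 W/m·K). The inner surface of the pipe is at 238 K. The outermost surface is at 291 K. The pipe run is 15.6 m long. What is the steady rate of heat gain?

For a radial system each layer contributes R = ln(r_out/r_in)/(2πkL); films add R = 1/(hA).
R_brass pipe wall = ln(44/35)/(2π×124×15.6) = 1.883×10^-5 K/W
R_mineral wool = ln(99/44)/(2π×0.0361×15.6) = 0.2292 K/W
R_total = 0.2292 K/W
Q = ΔT/R_total = 53/0.2292

Q ≈ 231 W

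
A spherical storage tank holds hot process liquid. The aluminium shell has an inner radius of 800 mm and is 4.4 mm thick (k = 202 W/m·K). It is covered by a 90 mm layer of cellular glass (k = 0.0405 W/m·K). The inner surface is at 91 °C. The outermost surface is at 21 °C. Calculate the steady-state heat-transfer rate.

Q ≈ 285 W

Each spherical layer contributes R = (1/r_i − 1/r_o)/(4πk):
R_aluminium shell = (1/0.8 − 1/0.8044)/(4π×202) = 2.694×10^-6 K/W
R_cellular glass = (1/0.8044 − 1/0.8944)/(4π×0.0405) = 0.2458 K/W
R_total = 0.2458 K/W
Q = ΔT/R_total = 70/0.2458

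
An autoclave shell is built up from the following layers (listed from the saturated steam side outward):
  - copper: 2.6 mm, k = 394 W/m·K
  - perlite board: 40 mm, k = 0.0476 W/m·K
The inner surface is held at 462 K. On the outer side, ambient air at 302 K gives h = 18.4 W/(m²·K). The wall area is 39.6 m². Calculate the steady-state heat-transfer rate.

Treating each layer as a thermal resistance in series:
R_copper = L/(kA) = 0.0026/(394×39.6) = 1.666×10^-7 K/W
R_perlite board = L/(kA) = 0.04/(0.0476×39.6) = 0.02122 K/W
R_outer film = 1/(h_o·A) = 1/(18.4×39.6) = 0.001372 K/W
R_total = 0.02259 K/W
Q = ΔT / R_total = 160 / 0.02259

Q ≈ 7080 W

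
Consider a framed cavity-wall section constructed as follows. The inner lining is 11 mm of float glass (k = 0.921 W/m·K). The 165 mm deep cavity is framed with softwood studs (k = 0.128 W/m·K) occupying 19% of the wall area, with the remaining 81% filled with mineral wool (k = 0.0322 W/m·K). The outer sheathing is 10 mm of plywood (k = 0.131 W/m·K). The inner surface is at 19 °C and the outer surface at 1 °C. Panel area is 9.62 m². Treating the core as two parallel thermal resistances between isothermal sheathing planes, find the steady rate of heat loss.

Sheathing layers in series; stud and cavity paths in parallel between them.
R_inner = 0.011/(0.921×9.62) = 0.001242 K/W
R_stud  = 0.165/(0.128×0.19×9.62) = 0.7053 K/W
R_cav   = 0.165/(0.0322×0.81×9.62) = 0.6576 K/W
1/R_core = 1/R_stud + 1/R_cav → R_core = 0.3403 K/W
R_outer = 0.01/(0.131×9.62) = 0.007935 K/W
R_total = 0.3495 K/W
Q = ΔT/R_total = 18/0.3495

Q ≈ 51.5 W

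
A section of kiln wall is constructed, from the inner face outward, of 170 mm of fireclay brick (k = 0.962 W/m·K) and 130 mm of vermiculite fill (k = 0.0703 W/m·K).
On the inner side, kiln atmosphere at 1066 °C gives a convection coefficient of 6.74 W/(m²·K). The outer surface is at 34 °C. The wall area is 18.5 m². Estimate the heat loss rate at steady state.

Using the resistance-network approach (series):
R_inner film = 1/(h_i·A) = 1/(6.74×18.5) = 0.00802 K/W
R_fireclay brick = L/(kA) = 0.17/(0.962×18.5) = 0.009552 K/W
R_vermiculite fill = L/(kA) = 0.13/(0.0703×18.5) = 0.09996 K/W
R_total = 0.1175 K/W
Q = ΔT / R_total = 1032 / 0.1175

Q ≈ 8780 W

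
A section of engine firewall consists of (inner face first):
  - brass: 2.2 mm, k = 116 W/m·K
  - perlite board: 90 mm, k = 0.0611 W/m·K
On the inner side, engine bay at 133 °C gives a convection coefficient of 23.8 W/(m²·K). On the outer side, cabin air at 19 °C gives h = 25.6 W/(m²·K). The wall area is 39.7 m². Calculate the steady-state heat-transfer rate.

Q ≈ 2910 W

Treating each layer as a thermal resistance in series:
R_inner film = 1/(h_i·A) = 1/(23.8×39.7) = 0.001058 K/W
R_brass = L/(kA) = 0.0022/(116×39.7) = 4.777×10^-7 K/W
R_perlite board = L/(kA) = 0.09/(0.0611×39.7) = 0.0371 K/W
R_outer film = 1/(h_o·A) = 1/(25.6×39.7) = 9.839×10^-4 K/W
R_total = 0.03915 K/W
Q = ΔT / R_total = 114 / 0.03915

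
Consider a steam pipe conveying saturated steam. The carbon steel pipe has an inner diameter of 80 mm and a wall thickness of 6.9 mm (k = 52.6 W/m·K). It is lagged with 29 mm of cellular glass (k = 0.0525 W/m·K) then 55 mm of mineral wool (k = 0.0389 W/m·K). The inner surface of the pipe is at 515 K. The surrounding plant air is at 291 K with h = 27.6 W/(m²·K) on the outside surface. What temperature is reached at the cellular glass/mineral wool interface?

T ≈ 427 K

Treating each annulus and film as a series resistance:
R_carbon steel pipe wall = ln(46.9/40)/(2π×52.6×1) = 4.815×10^-4 K/W
R_cellular glass = ln(75.9/46.9)/(2π×0.0525×1) = 1.459 K/W
R_mineral wool = ln(130.9/75.9)/(2π×0.0389×1) = 2.23 K/W
R_outer film = 1/(h_o·2πr_oL) = 1/(27.6×2π×0.1309×1) = 0.04405 K/W
R_total = 3.734 K/W
Q = ΔT/R_total = 224/3.734
Q = 60 W/m
T_interface = T_inner − Q·ΣR(inner→interface) = 515 − 60×1.46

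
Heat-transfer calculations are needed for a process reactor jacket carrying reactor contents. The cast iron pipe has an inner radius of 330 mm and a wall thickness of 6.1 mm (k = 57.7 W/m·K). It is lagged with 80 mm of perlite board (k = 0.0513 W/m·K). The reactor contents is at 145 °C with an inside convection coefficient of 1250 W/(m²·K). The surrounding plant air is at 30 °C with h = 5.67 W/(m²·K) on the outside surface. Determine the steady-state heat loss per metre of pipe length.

Per-layer cylindrical resistances, series-summed:
R_inner film = 1/(h_i·2πr₁L) = 1/(1250×2π×0.33×1) = 3.858×10^-4 K/W
R_cast iron pipe wall = ln(336.1/330)/(2π×57.7×1) = 5.052×10^-5 K/W
R_perlite board = ln(416.1/336.1)/(2π×0.0513×1) = 0.6624 K/W
R_outer film = 1/(h_o·2πr_oL) = 1/(5.67×2π×0.4161×1) = 0.06746 K/W
R_total = 0.7303 K/W
Q = ΔT/R_total = 115/0.7303

q′ ≈ 157 W/m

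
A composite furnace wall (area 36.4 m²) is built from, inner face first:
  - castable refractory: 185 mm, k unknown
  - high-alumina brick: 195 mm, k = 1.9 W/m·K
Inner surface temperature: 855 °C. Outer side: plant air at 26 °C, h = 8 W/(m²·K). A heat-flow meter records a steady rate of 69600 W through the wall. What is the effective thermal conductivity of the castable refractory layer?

Thermal resistances in series:
R_high-alumina brick = L/(kA) = 0.195/(1.9×36.4) = 0.00282 K/W
R_outer film = 1/(h_o·A) = 1/(8×36.4) = 0.003434 K/W
Sum of known resistances R_other = 0.006254 K/W
Total R = ΔT/Q = 829/69600 = 0.01191 K/W
R_castable refractory = R_total − R_other = 0.005657 K/W
k = L/(R·A) = 0.185/(0.005657×36.4)

k ≈ 0.898 W/(m·K)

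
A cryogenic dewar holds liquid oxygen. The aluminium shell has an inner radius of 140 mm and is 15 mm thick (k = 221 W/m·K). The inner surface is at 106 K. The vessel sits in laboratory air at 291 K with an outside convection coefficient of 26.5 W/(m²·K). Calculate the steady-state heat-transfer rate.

Q ≈ 1480 W

Each spherical layer contributes R = (1/r_i − 1/r_o)/(4πk):
R_aluminium shell = (1/0.14 − 1/0.155)/(4π×221) = 2.489×10^-4 K/W
R_outer film = 1/(h·4πr_o²) = 1/(26.5×4π×0.155²) = 0.125 K/W
R_total = 0.1252 K/W
Q = ΔT/R_total = 185/0.1252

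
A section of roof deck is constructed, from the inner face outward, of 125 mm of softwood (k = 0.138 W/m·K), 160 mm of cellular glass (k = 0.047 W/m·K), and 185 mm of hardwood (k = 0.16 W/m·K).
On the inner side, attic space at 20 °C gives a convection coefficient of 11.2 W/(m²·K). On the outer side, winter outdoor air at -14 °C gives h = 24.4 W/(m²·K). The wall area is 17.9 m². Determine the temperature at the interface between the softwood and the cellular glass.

Using the resistance-network approach (series):
R_inner film = 1/(h_i·A) = 1/(11.2×17.9) = 0.004988 K/W
R_softwood = L/(kA) = 0.125/(0.138×17.9) = 0.0506 K/W
R_cellular glass = L/(kA) = 0.16/(0.047×17.9) = 0.1902 K/W
R_hardwood = L/(kA) = 0.185/(0.16×17.9) = 0.06459 K/W
R_outer film = 1/(h_o·A) = 1/(24.4×17.9) = 0.00229 K/W
R_total = 0.3127 K/W;  Q = ΔT/R_total = 34/0.3127 = 108.7 W
T_interface = T_inner − Q·ΣR(inner→interface) = 20 − 109×0.05559

T ≈ 14 °C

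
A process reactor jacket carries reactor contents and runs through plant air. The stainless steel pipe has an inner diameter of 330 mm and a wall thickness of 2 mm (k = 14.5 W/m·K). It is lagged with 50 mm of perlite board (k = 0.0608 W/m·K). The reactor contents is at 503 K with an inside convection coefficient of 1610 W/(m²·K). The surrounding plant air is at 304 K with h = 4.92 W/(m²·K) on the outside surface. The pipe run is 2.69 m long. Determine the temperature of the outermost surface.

T ≈ 340 K

Cylindrical conduction, so R = ln(r₂/r₁)/(2πkL) per layer, in series:
R_inner film = 1/(h_i·2πr₁L) = 1/(1610×2π×0.165×2.69) = 2.227×10^-4 K/W
R_stainless steel pipe wall = ln(167/165)/(2π×14.5×2.69) = 4.916×10^-5 K/W
R_perlite board = ln(217/167)/(2π×0.0608×2.69) = 0.2549 K/W
R_outer film = 1/(h_o·2πr_oL) = 1/(4.92×2π×0.217×2.69) = 0.05542 K/W
R_total = 0.3106 K/W
Q = ΔT/R_total = 199/0.3106
Q = 641 W
T_interface = T_inner − Q·ΣR(inner→interface) = 503 − 641×0.2551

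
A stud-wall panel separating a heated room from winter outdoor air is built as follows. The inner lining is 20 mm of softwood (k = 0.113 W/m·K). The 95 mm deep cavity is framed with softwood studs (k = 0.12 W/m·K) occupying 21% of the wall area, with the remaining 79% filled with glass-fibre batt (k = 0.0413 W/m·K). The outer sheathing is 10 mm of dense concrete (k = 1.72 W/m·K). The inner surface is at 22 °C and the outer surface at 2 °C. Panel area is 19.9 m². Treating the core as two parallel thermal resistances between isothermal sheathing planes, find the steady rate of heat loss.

Sheathing layers in series; stud and cavity paths in parallel between them.
R_inner = 0.02/(0.113×19.9) = 0.008894 K/W
R_stud  = 0.095/(0.12×0.21×19.9) = 0.1894 K/W
R_cav   = 0.095/(0.0413×0.79×19.9) = 0.1463 K/W
1/R_core = 1/R_stud + 1/R_cav → R_core = 0.08255 K/W
R_outer = 0.01/(1.72×19.9) = 2.922×10^-4 K/W
R_total = 0.09174 K/W
Q = ΔT/R_total = 20/0.09174

Q ≈ 218 W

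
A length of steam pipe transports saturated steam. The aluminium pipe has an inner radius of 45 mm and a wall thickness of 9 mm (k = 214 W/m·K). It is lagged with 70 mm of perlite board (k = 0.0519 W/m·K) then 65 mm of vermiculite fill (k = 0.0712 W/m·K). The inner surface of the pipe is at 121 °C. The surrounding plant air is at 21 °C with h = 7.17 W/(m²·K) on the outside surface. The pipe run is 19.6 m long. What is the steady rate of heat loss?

Q ≈ 543 W

For a radial system each layer contributes R = ln(r_out/r_in)/(2πkL); films add R = 1/(hA).
R_aluminium pipe wall = ln(54/45)/(2π×214×19.6) = 6.918×10^-6 K/W
R_perlite board = ln(124/54)/(2π×0.0519×19.6) = 0.1301 K/W
R_vermiculite fill = ln(189/124)/(2π×0.0712×19.6) = 0.04807 K/W
R_outer film = 1/(h_o·2πr_oL) = 1/(7.17×2π×0.189×19.6) = 0.005992 K/W
R_total = 0.1841 K/W
Q = ΔT/R_total = 100/0.1841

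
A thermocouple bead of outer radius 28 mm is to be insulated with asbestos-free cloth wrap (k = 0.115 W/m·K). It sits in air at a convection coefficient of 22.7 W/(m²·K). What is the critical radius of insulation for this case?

r_cr ≈ 10.1 mm

For a sphere r_cr = 2k/h = 2×0.115/22.7
r_cr = 10.1 mm; since the bare radius (28 mm) is above r_cr, any added insulation will reduce heat loss.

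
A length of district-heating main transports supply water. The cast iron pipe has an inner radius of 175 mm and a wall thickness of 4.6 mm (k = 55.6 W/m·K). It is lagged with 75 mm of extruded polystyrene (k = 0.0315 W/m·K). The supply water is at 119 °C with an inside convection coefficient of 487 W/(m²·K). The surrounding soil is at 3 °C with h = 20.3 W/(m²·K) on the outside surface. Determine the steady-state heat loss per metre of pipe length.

q′ ≈ 64.6 W/m

Treating each annulus and film as a series resistance:
R_inner film = 1/(h_i·2πr₁L) = 1/(487×2π×0.175×1) = 0.001867 K/W
R_cast iron pipe wall = ln(179.6/175)/(2π×55.6×1) = 7.427×10^-5 K/W
R_extruded polystyrene = ln(254.6/179.6)/(2π×0.0315×1) = 1.763 K/W
R_outer film = 1/(h_o·2πr_oL) = 1/(20.3×2π×0.2546×1) = 0.03079 K/W
R_total = 1.796 K/W
Q = ΔT/R_total = 116/1.796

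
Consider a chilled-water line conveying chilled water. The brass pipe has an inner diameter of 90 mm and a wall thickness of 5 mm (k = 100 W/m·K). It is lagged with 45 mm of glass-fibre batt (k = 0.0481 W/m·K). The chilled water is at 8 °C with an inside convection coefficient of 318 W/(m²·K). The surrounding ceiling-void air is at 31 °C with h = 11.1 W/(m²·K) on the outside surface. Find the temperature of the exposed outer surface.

Per-layer cylindrical resistances, series-summed:
R_inner film = 1/(h_i·2πr₁L) = 1/(318×2π×0.045×1) = 0.01112 K/W
R_brass pipe wall = ln(50/45)/(2π×100×1) = 1.677×10^-4 K/W
R_glass-fibre batt = ln(95/50)/(2π×0.0481×1) = 2.124 K/W
R_outer film = 1/(h_o·2πr_oL) = 1/(11.1×2π×0.095×1) = 0.1509 K/W
R_total = 2.286 K/W
Q = ΔT/R_total = 23/2.286
Q = 10.1 W/m
T_interface = T_inner + Q·ΣR(inner→interface) = 8 + 10.1×2.135

T ≈ 29.5 °C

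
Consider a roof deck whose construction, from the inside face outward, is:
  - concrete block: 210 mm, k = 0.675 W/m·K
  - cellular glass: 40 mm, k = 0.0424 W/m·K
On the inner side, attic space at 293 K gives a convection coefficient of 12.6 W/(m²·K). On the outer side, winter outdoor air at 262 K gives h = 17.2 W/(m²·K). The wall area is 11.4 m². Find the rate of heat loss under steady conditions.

Q ≈ 254 W

Using the resistance-network approach (series):
R_inner film = 1/(h_i·A) = 1/(12.6×11.4) = 0.006962 K/W
R_concrete block = L/(kA) = 0.21/(0.675×11.4) = 0.02729 K/W
R_cellular glass = L/(kA) = 0.04/(0.0424×11.4) = 0.08275 K/W
R_outer film = 1/(h_o·A) = 1/(17.2×11.4) = 0.0051 K/W
R_total = 0.1221 K/W
Q = ΔT / R_total = 31 / 0.1221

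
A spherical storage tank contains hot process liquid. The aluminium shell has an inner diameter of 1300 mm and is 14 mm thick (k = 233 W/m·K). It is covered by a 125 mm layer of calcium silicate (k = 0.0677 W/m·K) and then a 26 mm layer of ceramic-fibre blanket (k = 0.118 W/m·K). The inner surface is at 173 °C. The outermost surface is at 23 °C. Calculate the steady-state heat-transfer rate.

Q ≈ 487 W

Radial (spherical) resistances in series:
R_aluminium shell = (1/0.65 − 1/0.664)/(4π×233) = 1.108×10^-5 K/W
R_calcium silicate = (1/0.664 − 1/0.789)/(4π×0.0677) = 0.2805 K/W
R_ceramic-fibre blanket = (1/0.789 − 1/0.815)/(4π×0.118) = 0.02727 K/W
R_total = 0.3077 K/W
Q = ΔT/R_total = 150/0.3077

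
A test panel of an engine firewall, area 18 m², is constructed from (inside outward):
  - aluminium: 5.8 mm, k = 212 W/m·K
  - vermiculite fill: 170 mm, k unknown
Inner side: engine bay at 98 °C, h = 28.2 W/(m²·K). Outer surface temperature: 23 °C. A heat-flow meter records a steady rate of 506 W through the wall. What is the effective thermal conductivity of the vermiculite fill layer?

Using the resistance-network approach (series):
R_inner film = 1/(h_i·A) = 1/(28.2×18) = 0.00197 K/W
R_aluminium = L/(kA) = 0.0058/(212×18) = 1.52×10^-6 K/W
Sum of known resistances R_other = 0.001972 K/W
Total R = ΔT/Q = 75/506 = 0.1482 K/W
R_vermiculite fill = R_total − R_other = 0.1462 K/W
k = L/(R·A) = 0.17/(0.1462×18)

k ≈ 0.0646 W/(m·K)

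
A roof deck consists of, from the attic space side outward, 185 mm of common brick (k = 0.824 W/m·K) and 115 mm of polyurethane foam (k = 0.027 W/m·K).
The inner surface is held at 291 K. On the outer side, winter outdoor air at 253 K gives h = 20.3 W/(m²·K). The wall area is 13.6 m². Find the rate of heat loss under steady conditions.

Using the resistance-network approach (series):
R_common brick = L/(kA) = 0.185/(0.824×13.6) = 0.01651 K/W
R_polyurethane foam = L/(kA) = 0.115/(0.027×13.6) = 0.3132 K/W
R_outer film = 1/(h_o·A) = 1/(20.3×13.6) = 0.003622 K/W
R_total = 0.3333 K/W
Q = ΔT / R_total = 38 / 0.3333

Q ≈ 114 W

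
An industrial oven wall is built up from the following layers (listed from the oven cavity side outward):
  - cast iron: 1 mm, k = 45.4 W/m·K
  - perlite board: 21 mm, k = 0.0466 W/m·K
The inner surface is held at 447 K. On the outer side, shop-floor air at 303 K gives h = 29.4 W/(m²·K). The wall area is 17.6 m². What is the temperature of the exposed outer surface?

T ≈ 313 K

Thermal resistances in series:
R_cast iron = L/(kA) = 0.001/(45.4×17.6) = 1.252×10^-6 K/W
R_perlite board = L/(kA) = 0.021/(0.0466×17.6) = 0.0256 K/W
R_outer film = 1/(h_o·A) = 1/(29.4×17.6) = 0.001933 K/W
R_total = 0.02754 K/W;  Q = ΔT/R_total = 144/0.02754 = 5229 W
T_interface = T_inner − Q·ΣR(inner→interface) = 447 − 5230×0.02561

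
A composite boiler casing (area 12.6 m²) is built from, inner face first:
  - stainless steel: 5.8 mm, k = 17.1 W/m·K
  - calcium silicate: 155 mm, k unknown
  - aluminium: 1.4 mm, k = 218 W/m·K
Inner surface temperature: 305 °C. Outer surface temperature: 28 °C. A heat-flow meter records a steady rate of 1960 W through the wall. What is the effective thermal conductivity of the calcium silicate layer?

k ≈ 0.0871 W/(m·K)

Model the wall as resistances in series:
R_stainless steel = L/(kA) = 0.0058/(17.1×12.6) = 2.692×10^-5 K/W
R_aluminium = L/(kA) = 0.0014/(218×12.6) = 5.097×10^-7 K/W
Sum of known resistances R_other = 2.743×10^-5 K/W
Total R = ΔT/Q = 277/1960 = 0.1413 K/W
R_calcium silicate = R_total − R_other = 0.1413 K/W
k = L/(R·A) = 0.155/(0.1413×12.6)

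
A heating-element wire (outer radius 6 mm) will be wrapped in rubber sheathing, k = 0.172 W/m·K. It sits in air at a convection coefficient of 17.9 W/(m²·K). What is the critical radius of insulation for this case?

r_cr ≈ 9.61 mm

For a cylinder r_cr = k/h = 0.172/17.9
r_cr = 9.61 mm; since the bare radius (6 mm) is below r_cr, adding a thin layer of insulation will *increase* heat loss.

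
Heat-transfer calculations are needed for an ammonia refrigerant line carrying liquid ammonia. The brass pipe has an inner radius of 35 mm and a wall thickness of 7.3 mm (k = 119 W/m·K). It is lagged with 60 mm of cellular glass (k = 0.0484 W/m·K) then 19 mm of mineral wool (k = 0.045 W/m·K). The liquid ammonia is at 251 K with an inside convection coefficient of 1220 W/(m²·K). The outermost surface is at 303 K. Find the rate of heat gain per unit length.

Radial resistances (cylindrical: R_cond = ln(r_o/r_i)/(2πkL), R_conv = 1/(h·2πrL)):
R_inner film = 1/(h_i·2πr₁L) = 1/(1220×2π×0.035×1) = 0.003727 K/W
R_brass pipe wall = ln(42.3/35)/(2π×119×1) = 2.534×10^-4 K/W
R_cellular glass = ln(102.3/42.3)/(2π×0.0484×1) = 2.904 K/W
R_mineral wool = ln(121.3/102.3)/(2π×0.045×1) = 0.6025 K/W
R_total = 3.51 K/W
Q = ΔT/R_total = 52/3.51

q′ ≈ 14.8 W/m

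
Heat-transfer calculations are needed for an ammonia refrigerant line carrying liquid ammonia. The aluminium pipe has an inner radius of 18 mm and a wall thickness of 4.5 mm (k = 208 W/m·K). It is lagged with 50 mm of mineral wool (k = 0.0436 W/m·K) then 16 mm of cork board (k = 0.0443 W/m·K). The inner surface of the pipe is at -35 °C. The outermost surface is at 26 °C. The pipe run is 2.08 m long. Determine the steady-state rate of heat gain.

Q ≈ 25.4 W

Per-layer cylindrical resistances, series-summed:
R_aluminium pipe wall = ln(22.5/18)/(2π×208×2.08) = 8.209×10^-5 K/W
R_mineral wool = ln(72.5/22.5)/(2π×0.0436×2.08) = 2.053 K/W
R_cork board = ln(88.5/72.5)/(2π×0.0443×2.08) = 0.3444 K/W
R_total = 2.398 K/W
Q = ΔT/R_total = 61/2.398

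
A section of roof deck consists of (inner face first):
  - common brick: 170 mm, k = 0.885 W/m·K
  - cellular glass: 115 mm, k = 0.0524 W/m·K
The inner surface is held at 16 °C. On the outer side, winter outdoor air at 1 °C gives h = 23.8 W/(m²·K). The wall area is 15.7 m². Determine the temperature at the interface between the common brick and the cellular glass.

Thermal resistances in series:
R_common brick = L/(kA) = 0.17/(0.885×15.7) = 0.01224 K/W
R_cellular glass = L/(kA) = 0.115/(0.0524×15.7) = 0.1398 K/W
R_outer film = 1/(h_o·A) = 1/(23.8×15.7) = 0.002676 K/W
R_total = 0.1547 K/W;  Q = ΔT/R_total = 15/0.1547 = 96.96 W
T_interface = T_inner − Q·ΣR(inner→interface) = 16 − 97×0.01224

T ≈ 14.8 °C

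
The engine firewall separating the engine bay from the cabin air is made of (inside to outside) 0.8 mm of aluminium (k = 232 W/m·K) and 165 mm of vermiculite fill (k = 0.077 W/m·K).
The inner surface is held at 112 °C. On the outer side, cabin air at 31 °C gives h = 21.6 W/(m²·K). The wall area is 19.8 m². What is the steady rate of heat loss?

Using the resistance-network approach (series):
R_aluminium = L/(kA) = 0.0008/(232×19.8) = 1.742×10^-7 K/W
R_vermiculite fill = L/(kA) = 0.165/(0.077×19.8) = 0.1082 K/W
R_outer film = 1/(h_o·A) = 1/(21.6×19.8) = 0.002338 K/W
R_total = 0.1106 K/W
Q = ΔT / R_total = 81 / 0.1106

Q ≈ 733 W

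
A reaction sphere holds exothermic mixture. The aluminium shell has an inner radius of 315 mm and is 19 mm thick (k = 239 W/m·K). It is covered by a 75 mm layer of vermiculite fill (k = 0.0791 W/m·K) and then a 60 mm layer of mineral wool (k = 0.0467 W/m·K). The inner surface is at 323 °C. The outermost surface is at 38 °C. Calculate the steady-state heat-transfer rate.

Spherical conduction: R = (1/r_in − 1/r_out)/(4πk) per layer; series-sum.
R_aluminium shell = (1/0.315 − 1/0.334)/(4π×239) = 6.013×10^-5 K/W
R_vermiculite fill = (1/0.334 − 1/0.409)/(4π×0.0791) = 0.5523 K/W
R_mineral wool = (1/0.409 − 1/0.469)/(4π×0.0467) = 0.533 K/W
R_total = 1.085 K/W
Q = ΔT/R_total = 285/1.085

Q ≈ 263 W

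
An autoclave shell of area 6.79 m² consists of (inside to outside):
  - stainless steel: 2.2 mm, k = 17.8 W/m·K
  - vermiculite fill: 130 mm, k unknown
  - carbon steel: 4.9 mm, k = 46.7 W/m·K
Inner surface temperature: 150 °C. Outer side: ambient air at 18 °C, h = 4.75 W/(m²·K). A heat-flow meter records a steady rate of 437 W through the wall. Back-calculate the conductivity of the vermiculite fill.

k ≈ 0.0706 W/(m·K)

Model the wall as resistances in series:
R_stainless steel = L/(kA) = 0.0022/(17.8×6.79) = 1.82×10^-5 K/W
R_carbon steel = L/(kA) = 0.0049/(46.7×6.79) = 1.545×10^-5 K/W
R_outer film = 1/(h_o·A) = 1/(4.75×6.79) = 0.03101 K/W
Sum of known resistances R_other = 0.03104 K/W
Total R = ΔT/Q = 132/437 = 0.3021 K/W
R_vermiculite fill = R_total − R_other = 0.271 K/W
k = L/(R·A) = 0.13/(0.271×6.79)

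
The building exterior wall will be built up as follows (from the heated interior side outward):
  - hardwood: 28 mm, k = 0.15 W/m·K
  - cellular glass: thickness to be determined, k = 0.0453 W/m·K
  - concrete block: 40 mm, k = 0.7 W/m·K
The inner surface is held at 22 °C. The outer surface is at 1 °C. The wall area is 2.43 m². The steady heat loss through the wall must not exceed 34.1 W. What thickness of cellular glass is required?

Series thermal resistances:
R_hardwood = L/(kA) = 0.028/(0.15×2.43) = 0.07682 K/W
R_concrete block = L/(kA) = 0.04/(0.7×2.43) = 0.02352 K/W
Sum of the known resistances R_other = 0.1003 K/W
Required total resistance R_tot = ΔT/Q_allow = 21/34.1 = 0.6158 K/W
R_cellular glass = R_tot − R_other = 0.5155 K/W
L = R·k·A = 0.5155×0.0453×2.43

L ≈ 56.7 mm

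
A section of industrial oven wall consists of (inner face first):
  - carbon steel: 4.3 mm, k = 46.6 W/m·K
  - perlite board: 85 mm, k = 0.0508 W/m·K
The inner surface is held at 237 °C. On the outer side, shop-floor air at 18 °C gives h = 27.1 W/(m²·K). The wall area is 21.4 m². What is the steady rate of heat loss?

Model the wall as resistances in series:
R_carbon steel = L/(kA) = 0.0043/(46.6×21.4) = 4.312×10^-6 K/W
R_perlite board = L/(kA) = 0.085/(0.0508×21.4) = 0.07819 K/W
R_outer film = 1/(h_o·A) = 1/(27.1×21.4) = 0.001724 K/W
R_total = 0.07992 K/W
Q = ΔT / R_total = 219 / 0.07992

Q ≈ 2740 W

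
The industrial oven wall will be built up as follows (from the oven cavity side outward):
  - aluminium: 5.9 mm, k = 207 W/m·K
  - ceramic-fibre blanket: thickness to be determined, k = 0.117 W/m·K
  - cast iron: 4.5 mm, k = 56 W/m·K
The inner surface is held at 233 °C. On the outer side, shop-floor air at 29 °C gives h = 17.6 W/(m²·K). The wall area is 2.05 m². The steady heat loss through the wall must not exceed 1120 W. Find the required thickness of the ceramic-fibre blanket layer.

Model the wall as resistances in series:
R_aluminium = L/(kA) = 0.0059/(207×2.05) = 1.39×10^-5 K/W
R_cast iron = L/(kA) = 0.0045/(56×2.05) = 3.92×10^-5 K/W
R_outer film = 1/(h_o·A) = 1/(17.6×2.05) = 0.02772 K/W
Sum of the known resistances R_other = 0.02777 K/W
Required total resistance R_tot = ΔT/Q_allow = 204/1120 = 0.1821 K/W
R_ceramic-fibre blanket = R_tot − R_other = 0.1544 K/W
L = R·k·A = 0.1544×0.117×2.05

L ≈ 37 mm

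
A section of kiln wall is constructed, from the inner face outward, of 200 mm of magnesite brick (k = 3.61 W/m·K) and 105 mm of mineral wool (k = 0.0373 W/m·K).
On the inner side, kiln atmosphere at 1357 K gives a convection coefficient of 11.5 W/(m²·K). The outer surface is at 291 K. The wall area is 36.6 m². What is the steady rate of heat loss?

Q ≈ 13200 W

Model the wall as resistances in series:
R_inner film = 1/(h_i·A) = 1/(11.5×36.6) = 0.002376 K/W
R_magnesite brick = L/(kA) = 0.2/(3.61×36.6) = 0.001514 K/W
R_mineral wool = L/(kA) = 0.105/(0.0373×36.6) = 0.07691 K/W
R_total = 0.0808 K/W
Q = ΔT / R_total = 1066 / 0.0808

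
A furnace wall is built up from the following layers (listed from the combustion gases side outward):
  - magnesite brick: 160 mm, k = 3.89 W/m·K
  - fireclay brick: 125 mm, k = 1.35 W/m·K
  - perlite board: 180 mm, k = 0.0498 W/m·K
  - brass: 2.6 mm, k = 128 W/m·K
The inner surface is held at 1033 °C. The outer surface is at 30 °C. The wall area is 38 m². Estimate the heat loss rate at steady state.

Model the wall as resistances in series:
R_magnesite brick = L/(kA) = 0.16/(3.89×38) = 0.001082 K/W
R_fireclay brick = L/(kA) = 0.125/(1.35×38) = 0.002437 K/W
R_perlite board = L/(kA) = 0.18/(0.0498×38) = 0.09512 K/W
R_brass = L/(kA) = 0.0026/(128×38) = 5.345×10^-7 K/W
R_total = 0.09864 K/W
Q = ΔT / R_total = 1003 / 0.09864

Q ≈ 10200 W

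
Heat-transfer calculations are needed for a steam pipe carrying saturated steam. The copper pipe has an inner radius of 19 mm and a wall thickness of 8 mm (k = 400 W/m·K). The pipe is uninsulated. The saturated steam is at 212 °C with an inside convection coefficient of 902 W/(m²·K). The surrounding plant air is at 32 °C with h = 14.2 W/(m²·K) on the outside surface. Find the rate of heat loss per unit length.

q′ ≈ 424 W/m

Cylindrical conduction, so R = ln(r₂/r₁)/(2πkL) per layer, in series:
R_inner film = 1/(h_i·2πr₁L) = 1/(902×2π×0.019×1) = 0.009287 K/W
R_copper pipe wall = ln(27/19)/(2π×400×1) = 1.398×10^-4 K/W
R_outer film = 1/(h_o·2πr_oL) = 1/(14.2×2π×0.027×1) = 0.4151 K/W
R_total = 0.4245 K/W
Q = ΔT/R_total = 180/0.4245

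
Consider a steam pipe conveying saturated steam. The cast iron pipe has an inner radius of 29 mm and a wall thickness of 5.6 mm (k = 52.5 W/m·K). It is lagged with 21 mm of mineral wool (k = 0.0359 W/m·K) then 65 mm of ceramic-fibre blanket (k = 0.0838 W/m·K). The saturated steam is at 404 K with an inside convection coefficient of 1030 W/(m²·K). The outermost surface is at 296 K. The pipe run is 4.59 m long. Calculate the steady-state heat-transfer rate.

Q ≈ 138 W

Radial resistances (cylindrical: R_cond = ln(r_o/r_i)/(2πkL), R_conv = 1/(h·2πrL)):
R_inner film = 1/(h_i·2πr₁L) = 1/(1030×2π×0.029×4.59) = 0.001161 K/W
R_cast iron pipe wall = ln(34.6/29)/(2π×52.5×4.59) = 1.166×10^-4 K/W
R_mineral wool = ln(55.6/34.6)/(2π×0.0359×4.59) = 0.4581 K/W
R_ceramic-fibre blanket = ln(120.6/55.6)/(2π×0.0838×4.59) = 0.3204 K/W
R_total = 0.7798 K/W
Q = ΔT/R_total = 108/0.7798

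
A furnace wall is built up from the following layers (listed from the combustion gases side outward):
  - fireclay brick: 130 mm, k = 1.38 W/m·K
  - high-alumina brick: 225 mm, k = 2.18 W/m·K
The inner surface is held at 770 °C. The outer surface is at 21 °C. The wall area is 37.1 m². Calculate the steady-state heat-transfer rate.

Q ≈ 141000 W

Thermal resistances in series:
R_fireclay brick = L/(kA) = 0.13/(1.38×37.1) = 0.002539 K/W
R_high-alumina brick = L/(kA) = 0.225/(2.18×37.1) = 0.002782 K/W
R_total = 0.005321 K/W
Q = ΔT / R_total = 749 / 0.005321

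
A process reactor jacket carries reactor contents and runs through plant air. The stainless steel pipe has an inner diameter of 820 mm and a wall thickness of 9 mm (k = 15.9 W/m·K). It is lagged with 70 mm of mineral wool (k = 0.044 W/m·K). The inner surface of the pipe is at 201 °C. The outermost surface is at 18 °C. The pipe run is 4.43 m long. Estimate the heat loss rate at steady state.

Q ≈ 1450 W

For a radial system each layer contributes R = ln(r_out/r_in)/(2πkL); films add R = 1/(hA).
R_stainless steel pipe wall = ln(419/410)/(2π×15.9×4.43) = 4.906×10^-5 K/W
R_mineral wool = ln(489/419)/(2π×0.044×4.43) = 0.1261 K/W
R_total = 0.1262 K/W
Q = ΔT/R_total = 183/0.1262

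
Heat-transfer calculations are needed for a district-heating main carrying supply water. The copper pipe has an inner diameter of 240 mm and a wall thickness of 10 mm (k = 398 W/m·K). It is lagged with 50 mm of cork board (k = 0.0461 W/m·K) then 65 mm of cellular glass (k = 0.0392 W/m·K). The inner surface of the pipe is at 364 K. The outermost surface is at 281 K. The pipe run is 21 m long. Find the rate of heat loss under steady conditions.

Radial resistances (cylindrical: R_cond = ln(r_o/r_i)/(2πkL), R_conv = 1/(h·2πrL)):
R_copper pipe wall = ln(130/120)/(2π×398×21) = 1.524×10^-6 K/W
R_cork board = ln(180/130)/(2π×0.0461×21) = 0.0535 K/W
R_cellular glass = ln(245/180)/(2π×0.0392×21) = 0.05961 K/W
R_total = 0.1131 K/W
Q = ΔT/R_total = 83/0.1131

Q ≈ 734 W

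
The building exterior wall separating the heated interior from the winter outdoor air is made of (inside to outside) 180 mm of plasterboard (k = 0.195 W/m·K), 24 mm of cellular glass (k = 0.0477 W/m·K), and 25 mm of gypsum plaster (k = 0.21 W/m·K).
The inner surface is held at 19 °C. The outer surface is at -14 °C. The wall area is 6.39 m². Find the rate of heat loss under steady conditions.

Q ≈ 136 W

Thermal resistances in series:
R_plasterboard = L/(kA) = 0.18/(0.195×6.39) = 0.1445 K/W
R_cellular glass = L/(kA) = 0.024/(0.0477×6.39) = 0.07874 K/W
R_gypsum plaster = L/(kA) = 0.025/(0.21×6.39) = 0.01863 K/W
R_total = 0.2418 K/W
Q = ΔT / R_total = 33 / 0.2418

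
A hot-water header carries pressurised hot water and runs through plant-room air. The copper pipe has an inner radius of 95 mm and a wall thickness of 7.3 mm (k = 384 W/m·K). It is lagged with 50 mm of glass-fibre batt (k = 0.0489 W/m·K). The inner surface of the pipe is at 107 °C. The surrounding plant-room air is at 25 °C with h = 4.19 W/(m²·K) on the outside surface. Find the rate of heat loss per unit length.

Per-layer cylindrical resistances, series-summed:
R_copper pipe wall = ln(102.3/95)/(2π×384×1) = 3.068×10^-5 K/W
R_glass-fibre batt = ln(152.3/102.3)/(2π×0.0489×1) = 1.295 K/W
R_outer film = 1/(h_o·2πr_oL) = 1/(4.19×2π×0.1523×1) = 0.2494 K/W
R_total = 1.545 K/W
Q = ΔT/R_total = 82/1.545

q′ ≈ 53.1 W/m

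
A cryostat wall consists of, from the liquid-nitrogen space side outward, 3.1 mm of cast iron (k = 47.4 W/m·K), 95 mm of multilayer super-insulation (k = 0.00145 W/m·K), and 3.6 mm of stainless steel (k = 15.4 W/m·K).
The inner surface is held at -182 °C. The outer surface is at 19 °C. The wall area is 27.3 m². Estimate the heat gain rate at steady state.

Model the wall as resistances in series:
R_cast iron = L/(kA) = 0.0031/(47.4×27.3) = 2.396×10^-6 K/W
R_multilayer super-insulation = L/(kA) = 0.095/(0.00145×27.3) = 2.4 K/W
R_stainless steel = L/(kA) = 0.0036/(15.4×27.3) = 8.563×10^-6 K/W
R_total = 2.4 K/W
Q = ΔT / R_total = 201 / 2.4

Q ≈ 83.8 W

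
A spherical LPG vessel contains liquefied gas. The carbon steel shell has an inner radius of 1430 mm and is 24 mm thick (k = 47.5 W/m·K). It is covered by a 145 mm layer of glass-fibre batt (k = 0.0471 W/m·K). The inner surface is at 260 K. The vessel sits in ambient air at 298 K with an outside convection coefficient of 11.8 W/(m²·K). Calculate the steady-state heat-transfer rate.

Radial (spherical) resistances in series:
R_carbon steel shell = (1/1.43 − 1/1.454)/(4π×47.5) = 1.934×10^-5 K/W
R_glass-fibre batt = (1/1.454 − 1/1.599)/(4π×0.0471) = 0.1054 K/W
R_outer film = 1/(h·4πr_o²) = 1/(11.8×4π×1.599²) = 0.002638 K/W
R_total = 0.108 K/W
Q = ΔT/R_total = 38/0.108

Q ≈ 352 W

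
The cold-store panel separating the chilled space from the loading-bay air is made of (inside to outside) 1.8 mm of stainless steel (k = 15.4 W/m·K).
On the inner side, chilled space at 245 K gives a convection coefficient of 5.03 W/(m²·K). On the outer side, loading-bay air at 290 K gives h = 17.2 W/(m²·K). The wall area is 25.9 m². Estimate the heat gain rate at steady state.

Q ≈ 4530 W

Using the resistance-network approach (series):
R_inner film = 1/(h_i·A) = 1/(5.03×25.9) = 0.007676 K/W
R_stainless steel = L/(kA) = 0.0018/(15.4×25.9) = 4.513×10^-6 K/W
R_outer film = 1/(h_o·A) = 1/(17.2×25.9) = 0.002245 K/W
R_total = 0.009925 K/W
Q = ΔT / R_total = 45 / 0.009925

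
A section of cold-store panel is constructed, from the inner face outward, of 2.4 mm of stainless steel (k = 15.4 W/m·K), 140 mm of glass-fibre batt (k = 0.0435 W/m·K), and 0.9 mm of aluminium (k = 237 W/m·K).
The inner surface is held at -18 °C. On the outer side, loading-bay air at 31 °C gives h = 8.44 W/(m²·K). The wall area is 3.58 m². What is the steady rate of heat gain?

Q ≈ 52.6 W

Series thermal resistances:
R_stainless steel = L/(kA) = 0.0024/(15.4×3.58) = 4.353×10^-5 K/W
R_glass-fibre batt = L/(kA) = 0.14/(0.0435×3.58) = 0.899 K/W
R_aluminium = L/(kA) = 0.0009/(237×3.58) = 1.061×10^-6 K/W
R_outer film = 1/(h_o·A) = 1/(8.44×3.58) = 0.0331 K/W
R_total = 0.9321 K/W
Q = ΔT / R_total = 49 / 0.9321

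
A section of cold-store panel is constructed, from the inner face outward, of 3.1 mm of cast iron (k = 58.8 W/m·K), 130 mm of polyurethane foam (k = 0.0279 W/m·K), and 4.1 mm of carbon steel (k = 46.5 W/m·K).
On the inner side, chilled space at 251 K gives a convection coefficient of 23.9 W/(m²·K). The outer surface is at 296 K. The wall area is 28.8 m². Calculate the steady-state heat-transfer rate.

Q ≈ 276 W

Thermal resistances in series:
R_inner film = 1/(h_i·A) = 1/(23.9×28.8) = 0.001453 K/W
R_cast iron = L/(kA) = 0.0031/(58.8×28.8) = 1.831×10^-6 K/W
R_polyurethane foam = L/(kA) = 0.13/(0.0279×28.8) = 0.1618 K/W
R_carbon steel = L/(kA) = 0.0041/(46.5×28.8) = 3.062×10^-6 K/W
R_total = 0.1632 K/W
Q = ΔT / R_total = 45 / 0.1632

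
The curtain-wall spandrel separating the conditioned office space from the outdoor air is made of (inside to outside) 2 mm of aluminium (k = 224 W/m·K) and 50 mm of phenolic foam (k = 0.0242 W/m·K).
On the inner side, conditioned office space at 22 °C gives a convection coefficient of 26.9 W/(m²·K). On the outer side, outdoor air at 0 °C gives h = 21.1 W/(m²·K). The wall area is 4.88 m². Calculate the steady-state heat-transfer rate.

Q ≈ 49.9 W

Thermal resistances in series:
R_inner film = 1/(h_i·A) = 1/(26.9×4.88) = 0.007618 K/W
R_aluminium = L/(kA) = 0.002/(224×4.88) = 1.83×10^-6 K/W
R_phenolic foam = L/(kA) = 0.05/(0.0242×4.88) = 0.4234 K/W
R_outer film = 1/(h_o·A) = 1/(21.1×4.88) = 0.009712 K/W
R_total = 0.4407 K/W
Q = ΔT / R_total = 22 / 0.4407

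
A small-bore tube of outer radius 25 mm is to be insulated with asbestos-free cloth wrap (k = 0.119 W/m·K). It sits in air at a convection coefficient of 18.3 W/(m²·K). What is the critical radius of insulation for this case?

For a cylinder r_cr = k/h = 0.119/18.3
r_cr = 6.5 mm; since the bare radius (25 mm) is above r_cr, any added insulation will reduce heat loss.

r_cr ≈ 6.5 mm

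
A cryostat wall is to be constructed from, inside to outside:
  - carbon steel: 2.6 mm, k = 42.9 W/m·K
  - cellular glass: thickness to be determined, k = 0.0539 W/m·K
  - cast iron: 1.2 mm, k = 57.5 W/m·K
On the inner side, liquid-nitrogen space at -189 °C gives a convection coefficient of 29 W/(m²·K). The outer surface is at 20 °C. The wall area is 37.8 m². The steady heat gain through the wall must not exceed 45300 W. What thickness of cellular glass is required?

Treating each layer as a thermal resistance in series:
R_inner film = 1/(h_i·A) = 1/(29×37.8) = 9.122×10^-4 K/W
R_carbon steel = L/(kA) = 0.0026/(42.9×37.8) = 1.603×10^-6 K/W
R_cast iron = L/(kA) = 0.0012/(57.5×37.8) = 5.521×10^-7 K/W
Sum of the known resistances R_other = 9.144×10^-4 K/W
Required total resistance R_tot = ΔT/Q_allow = 209/45300 = 0.004614 K/W
R_cellular glass = R_tot − R_other = 0.003699 K/W
L = R·k·A = 0.003699×0.0539×37.8

L ≈ 7.54 mm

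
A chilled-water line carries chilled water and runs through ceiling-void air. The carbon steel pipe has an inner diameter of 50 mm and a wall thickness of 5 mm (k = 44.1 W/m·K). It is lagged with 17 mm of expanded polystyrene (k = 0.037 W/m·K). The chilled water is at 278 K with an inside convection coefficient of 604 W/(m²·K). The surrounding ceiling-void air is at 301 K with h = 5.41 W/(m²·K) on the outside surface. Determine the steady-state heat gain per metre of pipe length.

Radial resistances (cylindrical: R_cond = ln(r_o/r_i)/(2πkL), R_conv = 1/(h·2πrL)):
R_inner film = 1/(h_i·2πr₁L) = 1/(604×2π×0.025×1) = 0.01054 K/W
R_carbon steel pipe wall = ln(30/25)/(2π×44.1×1) = 6.58×10^-4 K/W
R_expanded polystyrene = ln(47/30)/(2π×0.037×1) = 1.931 K/W
R_outer film = 1/(h_o·2πr_oL) = 1/(5.41×2π×0.047×1) = 0.6259 K/W
R_total = 2.568 K/W
Q = ΔT/R_total = 23/2.568

q′ ≈ 8.96 W/m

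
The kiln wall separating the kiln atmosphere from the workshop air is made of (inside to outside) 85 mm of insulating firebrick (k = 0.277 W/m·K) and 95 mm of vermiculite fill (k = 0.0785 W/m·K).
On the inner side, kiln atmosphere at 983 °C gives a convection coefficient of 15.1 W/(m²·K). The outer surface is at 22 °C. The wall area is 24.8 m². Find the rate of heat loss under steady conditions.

Treating each layer as a thermal resistance in series:
R_inner film = 1/(h_i·A) = 1/(15.1×24.8) = 0.00267 K/W
R_insulating firebrick = L/(kA) = 0.085/(0.277×24.8) = 0.01237 K/W
R_vermiculite fill = L/(kA) = 0.095/(0.0785×24.8) = 0.0488 K/W
R_total = 0.06384 K/W
Q = ΔT / R_total = 961 / 0.06384

Q ≈ 15100 W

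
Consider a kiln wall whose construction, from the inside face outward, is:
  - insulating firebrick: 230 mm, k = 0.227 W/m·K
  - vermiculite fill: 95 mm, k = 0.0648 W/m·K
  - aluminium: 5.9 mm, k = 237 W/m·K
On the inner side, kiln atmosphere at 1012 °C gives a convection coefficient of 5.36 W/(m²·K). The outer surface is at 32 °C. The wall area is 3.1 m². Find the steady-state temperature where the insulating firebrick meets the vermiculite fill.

Model the wall as resistances in series:
R_inner film = 1/(h_i·A) = 1/(5.36×3.1) = 0.06018 K/W
R_insulating firebrick = L/(kA) = 0.23/(0.227×3.1) = 0.3268 K/W
R_vermiculite fill = L/(kA) = 0.095/(0.0648×3.1) = 0.4729 K/W
R_aluminium = L/(kA) = 0.0059/(237×3.1) = 8.03×10^-6 K/W
R_total = 0.86 K/W;  Q = ΔT/R_total = 980/0.86 = 1140 W
T_interface = T_inner − Q·ΣR(inner→interface) = 1012 − 1140×0.387

T ≈ 571 °C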